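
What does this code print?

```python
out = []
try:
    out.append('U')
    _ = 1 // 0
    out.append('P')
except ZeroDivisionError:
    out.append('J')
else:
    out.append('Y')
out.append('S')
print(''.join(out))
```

Execution trace: 'U' (try body) → 'J' (except ZeroDivisionError) → 'S' (after the try/except). Output: UJS

Answer: UJS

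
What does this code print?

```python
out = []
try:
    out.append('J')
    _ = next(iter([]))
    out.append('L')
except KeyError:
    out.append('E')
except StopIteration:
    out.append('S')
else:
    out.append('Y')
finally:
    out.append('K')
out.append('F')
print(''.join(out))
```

Execution trace: 'J' (try body) → 'S' (except StopIteration) → 'K' (finally) → 'F' (after the try/except). Output: JSKF

Answer: JSKF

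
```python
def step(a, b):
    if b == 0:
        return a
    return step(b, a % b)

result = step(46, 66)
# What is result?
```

step(46, 66) -> step(66, 46) -> step(46, 20) -> step(20, 6) -> step(6, 2) -> step(2, 0) -> 2

Answer: 2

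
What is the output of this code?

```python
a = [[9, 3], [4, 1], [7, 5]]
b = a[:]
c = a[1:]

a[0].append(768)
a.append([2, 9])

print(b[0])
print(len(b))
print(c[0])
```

Key concept: slice with nested mutation.
Step by step:
`a = [[9, 3], [4, 1], [7, 5]]` → a = [[9, 3], [4, 1], [7, 5]]
`b = a[:]` → b = [[9, 3], [4, 1], [7, 5]]
`c = a[1:]` → c = [[4, 1], [7, 5]]
`a[0].append(768)` → a = [[9, 3, 768], [4, 1], [7, 5]]; b = [[9, 3, 768], [4, 1], [7, 5]]
`a.append([2, 9])` → a = [[9, 3, 768], [4, 1], [7, 5], [2, 9]]
`print(b[0])` → prints [9, 3, 768]
`print(len(b))` → prints 3
`print(c[0])` → prints [4, 1]

Answer:
[9, 3, 768]
3
[4, 1]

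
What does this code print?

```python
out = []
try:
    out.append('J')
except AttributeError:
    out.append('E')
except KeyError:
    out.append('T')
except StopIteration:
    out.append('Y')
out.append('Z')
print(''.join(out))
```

Execution trace: 'J' (try body, no exception) → 'Z' (after the try/except). Output: JZ

Answer: JZ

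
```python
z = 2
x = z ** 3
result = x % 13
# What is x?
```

Trace:
`z = 2` → z = 2
`x = z ** 3` → x = 8
`result = x % 13` → result = 8
So x = 8

Answer: 8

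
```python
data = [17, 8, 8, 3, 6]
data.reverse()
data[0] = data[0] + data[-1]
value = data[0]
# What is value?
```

Trace:
`data = [17, 8, 8, 3, 6]` → data = [17, 8, 8, 3, 6]
`data.reverse()` → data = [6, 3, 8, 8, 17]
`data[0] = data[0] + data[-1]` → data = [23, 3, 8, 8, 17]
`value = data[0]` → value = 23
So value = 23

Answer: 23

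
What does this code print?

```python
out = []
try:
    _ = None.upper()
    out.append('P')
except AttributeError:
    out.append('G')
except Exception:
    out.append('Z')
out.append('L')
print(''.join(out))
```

Execution trace: 'G' (except AttributeError) → 'L' (after the try/except). Output: GL

Answer: GL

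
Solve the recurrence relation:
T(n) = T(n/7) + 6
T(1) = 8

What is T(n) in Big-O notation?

Each step divides n by 7 and adds 6. After log_7(n) steps we reach T(1)=8. So T(n) = 6·log_7(n) + 8 = O(log n).

Answer: O(log n)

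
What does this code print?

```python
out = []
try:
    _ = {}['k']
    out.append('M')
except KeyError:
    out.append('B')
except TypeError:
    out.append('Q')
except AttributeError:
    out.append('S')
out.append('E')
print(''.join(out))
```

Execution trace: 'B' (except KeyError) → 'E' (after the try/except). Output: BE

Answer: BE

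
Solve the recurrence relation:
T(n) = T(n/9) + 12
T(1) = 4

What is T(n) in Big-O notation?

Each step divides n by 9 and adds 12. After log_9(n) steps we reach T(1)=4. So T(n) = 12·log_9(n) + 4 = O(log n).

Answer: O(log n)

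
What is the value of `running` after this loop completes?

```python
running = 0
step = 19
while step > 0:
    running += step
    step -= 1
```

Sum 19 down to 1
`running` takes the values: 0 → 19 → 37 → 54 → 70 → 85 → 99 → 112 → 124 → 135 → 145 → 154 → 162 → 169 → 175 → 180 → 184 → 187 → 189 → 190

Answer: 190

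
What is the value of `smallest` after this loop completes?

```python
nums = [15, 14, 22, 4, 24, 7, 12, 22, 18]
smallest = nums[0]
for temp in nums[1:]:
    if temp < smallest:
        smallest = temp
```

Minimum of [15, 14, 22, 4, 24, 7, 12, 22, 18]
`smallest` takes the values: 15 → 14 → 4

Answer: 4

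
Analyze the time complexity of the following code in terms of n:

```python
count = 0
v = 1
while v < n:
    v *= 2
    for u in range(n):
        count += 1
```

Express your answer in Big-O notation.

Each loop level contributes: log n × n. Multiplying the contributions gives O(n log n).

Answer: O(n log n)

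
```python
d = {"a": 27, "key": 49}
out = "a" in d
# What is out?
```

Trace:
`d = {"a": 27, "key": 49}` → d = {'a': 27, 'key': 49}
`out = "a" in d` → out = True
So out = True

Answer: True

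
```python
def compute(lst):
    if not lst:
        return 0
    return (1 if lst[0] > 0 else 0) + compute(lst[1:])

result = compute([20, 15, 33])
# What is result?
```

Count of positive elements in [20, 15, 33] = 3

Answer: 3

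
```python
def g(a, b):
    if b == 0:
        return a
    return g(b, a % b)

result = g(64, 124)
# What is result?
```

g(64, 124) -> g(124, 64) -> g(64, 60) -> g(60, 4) -> g(4, 0) -> 4

Answer: 4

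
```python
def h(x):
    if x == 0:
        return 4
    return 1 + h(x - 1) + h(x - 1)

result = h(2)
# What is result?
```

h(x) = 1 + 2·h(x-1), h(0)=4. Closed form: (4+1)·2^2 - 1 = 19.

Answer: 19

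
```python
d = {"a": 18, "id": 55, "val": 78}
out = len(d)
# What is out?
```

Trace:
`d = {"a": 18, "id": 55, "val": 78}` → d = {'a': 18, 'id': 55, 'val': 78}
`out = len(d)` → out = 3
So out = 3

Answer: 3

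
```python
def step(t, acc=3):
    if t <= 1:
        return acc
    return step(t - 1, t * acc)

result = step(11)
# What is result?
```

Accumulator trace (n, acc): (11, 3) -> (10, 33) -> (9, 330) -> (8, 2970) -> (7, 23760) -> (6, 166320) -> (5, 997920) -> (4, 4989600) -> (3, 19958400) -> (2, 59875200) -> (1, 119750400) -> return 119750400

Answer: 119750400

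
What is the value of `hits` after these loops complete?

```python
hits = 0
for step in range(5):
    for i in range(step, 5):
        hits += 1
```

Upper triangle: 5 + 4 + ... + 1
`hits` takes the values: 0 → 1 → 2 → 3 → 4 → 5 → 6 → 7 → 8 → 9 → 10 → 11 → 12 → 13 → 14 → 15

Answer: 15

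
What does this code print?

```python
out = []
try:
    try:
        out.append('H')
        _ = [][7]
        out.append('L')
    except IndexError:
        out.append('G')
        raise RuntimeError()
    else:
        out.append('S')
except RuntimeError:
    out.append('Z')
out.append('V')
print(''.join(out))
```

Execution trace: 'H' (inner try body) → 'G' (inner except IndexError) → 'Z' (outer except RuntimeError) → 'V' (after the try/except). Output: HGZV

Answer: HGZV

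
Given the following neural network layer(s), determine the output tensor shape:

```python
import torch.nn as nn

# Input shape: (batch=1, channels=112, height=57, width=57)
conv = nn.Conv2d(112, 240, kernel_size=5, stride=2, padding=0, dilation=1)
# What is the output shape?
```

Input: (1, 112, 57, 57) -> Output: (1, 240, 27, 27)

Answer: (1, 240, 27, 27)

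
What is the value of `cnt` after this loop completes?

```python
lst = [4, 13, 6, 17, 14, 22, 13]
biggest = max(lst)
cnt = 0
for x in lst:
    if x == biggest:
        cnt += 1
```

Count of max value 22 in [4, 13, 6, 17, 14, 22, 13]
`cnt` takes the values: 0 → 1

Answer: 1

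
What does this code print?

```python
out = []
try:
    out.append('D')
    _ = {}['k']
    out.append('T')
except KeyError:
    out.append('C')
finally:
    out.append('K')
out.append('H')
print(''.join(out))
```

Execution trace: 'D' (try body) → 'C' (except KeyError) → 'K' (finally) → 'H' (after the try/except). Output: DCKH

Answer: DCKH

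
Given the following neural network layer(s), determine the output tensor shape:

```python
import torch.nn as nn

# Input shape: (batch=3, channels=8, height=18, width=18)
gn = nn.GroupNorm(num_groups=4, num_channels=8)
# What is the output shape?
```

Input: (3, 8, 18, 18) -> Output: (3, 8, 18, 18)

Answer: (3, 8, 18, 18)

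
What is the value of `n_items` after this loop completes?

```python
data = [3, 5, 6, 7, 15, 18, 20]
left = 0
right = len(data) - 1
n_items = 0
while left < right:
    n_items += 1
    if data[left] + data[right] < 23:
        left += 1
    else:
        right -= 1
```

Steps to find pair summing to 23
`n_items` takes the values: 0 → 1 → 2 → 3 → 4 → 5 → 6

Answer: 6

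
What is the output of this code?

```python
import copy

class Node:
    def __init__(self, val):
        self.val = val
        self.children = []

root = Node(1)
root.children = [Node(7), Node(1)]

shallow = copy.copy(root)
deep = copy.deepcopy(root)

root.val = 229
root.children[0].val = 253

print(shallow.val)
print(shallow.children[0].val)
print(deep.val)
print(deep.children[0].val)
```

Key concept: deep copy with custom objects.
Step by step:
`root = Node(1)` → root = Node(val=1, children=[])
`root.children = [Node(7), Node(1)]` → root = Node(val=1, children=[Node(val=7, children=[]), Node(val=1, children=[])])
`shallow = copy.copy(root)` → shallow = Node(val=1, children=[Node(val=7, children=[]), Node(val=1, children=[])])
`deep = copy.deepcopy(root)` → deep = Node(val=1, children=[Node(val=7, children=[]), Node(val=1, children=[])])
`root.val = 229` → root = Node(val=229, children=[Node(val=7, children=[]), Node(val=1, children=[])])
`root.children[0].val = 253` → root = Node(val=229, children=[Node(val=253, children=[]), Node(val=1, children=[])]); shallow = Node(val=1, children=[Node(val=253, children=[]), Node(val=1, children=[])])
`print(shallow.val)` → prints 1
`print(shallow.children[0].val)` → prints 253
`print(deep.val)` → prints 1
`print(deep.children[0].val)` → prints 7

Answer:
1
253
1
7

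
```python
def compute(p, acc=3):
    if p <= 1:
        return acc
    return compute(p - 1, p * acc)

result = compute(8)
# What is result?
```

Accumulator trace (n, acc): (8, 3) -> (7, 24) -> (6, 168) -> (5, 1008) -> (4, 5040) -> (3, 20160) -> (2, 60480) -> (1, 120960) -> return 120960

Answer: 120960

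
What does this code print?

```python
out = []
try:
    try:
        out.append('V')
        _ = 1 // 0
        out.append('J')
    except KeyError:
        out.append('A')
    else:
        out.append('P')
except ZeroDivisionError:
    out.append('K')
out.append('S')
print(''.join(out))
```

Execution trace: 'V' (inner try body) → 'K' (outer except ZeroDivisionError) → 'S' (after the try/except). Output: VKS

Answer: VKS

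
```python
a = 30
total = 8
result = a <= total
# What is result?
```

Trace:
`a = 30` → a = 30
`total = 8` → total = 8
`result = a <= total` → result = False
So result = False

Answer: False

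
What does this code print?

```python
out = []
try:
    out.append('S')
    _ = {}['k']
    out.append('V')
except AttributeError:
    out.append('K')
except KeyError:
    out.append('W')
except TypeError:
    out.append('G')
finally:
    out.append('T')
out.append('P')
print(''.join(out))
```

Execution trace: 'S' (try body) → 'W' (except KeyError) → 'T' (finally) → 'P' (after the try/except). Output: SWTP

Answer: SWTP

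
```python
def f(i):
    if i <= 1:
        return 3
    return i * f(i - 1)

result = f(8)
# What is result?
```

f(8) = 8 * 7 * 6 * 5 * 4 * 3 * 2 * 3 = 120960

Answer: 120960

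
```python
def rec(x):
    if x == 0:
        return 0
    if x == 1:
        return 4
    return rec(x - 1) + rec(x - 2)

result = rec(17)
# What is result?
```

Build up from base cases: rec(0)=0, rec(1)=4, rec(2)=4, rec(3)=8, rec(4)=12, rec(5)=20, rec(6)=32, ..., rec(17)=6388

Answer: 6388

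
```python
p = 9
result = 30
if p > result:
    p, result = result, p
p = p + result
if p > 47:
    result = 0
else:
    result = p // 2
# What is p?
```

Trace:
`p = 9` → p = 9
`result = 30` → result = 30
`if p > result: ...` → p > result is False → no variable changes
`p = p + result` → p = 39
`if p > 47: ...` → p > 47 is False, take else branch → result = 19
So p = 39

Answer: 39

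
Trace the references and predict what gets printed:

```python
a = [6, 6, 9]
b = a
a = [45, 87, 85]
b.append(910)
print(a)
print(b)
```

Key concept: rebinding vs mutation: a is rebound to a new list, b still points at the original.
Step by step:
`a = [6, 6, 9]` → a = [6, 6, 9]
`b = a` → b = [6, 6, 9] (same object as a)
`a = [45, 87, 85]` → a = [45, 87, 85]
`b.append(910)` → b = [6, 6, 9, 910]
`print(a)` → prints [45, 87, 85]
`print(b)` → prints [6, 6, 9, 910]

Answer:
[45, 87, 85]
[6, 6, 9, 910]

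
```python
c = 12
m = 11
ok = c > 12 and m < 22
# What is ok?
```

Trace:
`c = 12` → c = 12
`m = 11` → m = 11
`ok = c > 12 and m < 22` → ok = False
So ok = False

Answer: False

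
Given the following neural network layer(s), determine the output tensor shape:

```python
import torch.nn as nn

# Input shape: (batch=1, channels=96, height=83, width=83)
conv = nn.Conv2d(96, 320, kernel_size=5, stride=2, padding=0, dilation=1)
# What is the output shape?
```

Input: (1, 96, 83, 83) -> Output: (1, 320, 40, 40)

Answer: (1, 320, 40, 40)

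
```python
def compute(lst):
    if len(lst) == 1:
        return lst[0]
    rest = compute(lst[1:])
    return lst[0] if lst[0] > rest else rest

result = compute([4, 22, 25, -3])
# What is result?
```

Recursive max over [4, 22, 25, -3] = 25

Answer: 25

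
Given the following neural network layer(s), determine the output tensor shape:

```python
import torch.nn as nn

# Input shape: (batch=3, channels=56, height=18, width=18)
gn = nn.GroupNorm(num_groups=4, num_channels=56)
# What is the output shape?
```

Input: (3, 56, 18, 18) -> Output: (3, 56, 18, 18)

Answer: (3, 56, 18, 18)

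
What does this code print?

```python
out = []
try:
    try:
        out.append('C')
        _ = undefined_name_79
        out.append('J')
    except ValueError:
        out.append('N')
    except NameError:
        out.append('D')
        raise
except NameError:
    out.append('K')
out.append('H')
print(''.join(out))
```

Execution trace: 'C' (inner try body) → 'D' (inner except NameError) → 'K' (outer except NameError) → 'H' (after the try/except). Output: CDKH

Answer: CDKH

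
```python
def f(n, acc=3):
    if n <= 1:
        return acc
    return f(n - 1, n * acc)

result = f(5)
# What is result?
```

Accumulator trace (n, acc): (5, 3) -> (4, 15) -> (3, 60) -> (2, 180) -> (1, 360) -> return 360

Answer: 360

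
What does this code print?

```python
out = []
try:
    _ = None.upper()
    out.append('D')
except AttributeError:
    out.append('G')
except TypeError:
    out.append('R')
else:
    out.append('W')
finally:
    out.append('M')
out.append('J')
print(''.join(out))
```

Execution trace: 'G' (except AttributeError) → 'M' (finally) → 'J' (after the try/except). Output: GMJ

Answer: GMJ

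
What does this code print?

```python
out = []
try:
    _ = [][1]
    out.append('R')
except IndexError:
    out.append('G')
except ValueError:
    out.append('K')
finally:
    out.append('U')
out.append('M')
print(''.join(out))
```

Execution trace: 'G' (except IndexError) → 'U' (finally) → 'M' (after the try/except). Output: GUM

Answer: GUM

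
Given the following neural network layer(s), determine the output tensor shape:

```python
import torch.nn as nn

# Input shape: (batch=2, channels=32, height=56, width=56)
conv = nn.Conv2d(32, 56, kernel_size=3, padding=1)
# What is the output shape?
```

Input: (2, 32, 56, 56) -> Output: (2, 56, 56, 56)

Answer: (2, 56, 56, 56)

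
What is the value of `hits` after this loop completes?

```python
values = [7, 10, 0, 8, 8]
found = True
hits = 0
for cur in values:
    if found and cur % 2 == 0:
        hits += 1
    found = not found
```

Count even values at even positions
`hits` takes the values: 0 → 1 → 2

Answer: 2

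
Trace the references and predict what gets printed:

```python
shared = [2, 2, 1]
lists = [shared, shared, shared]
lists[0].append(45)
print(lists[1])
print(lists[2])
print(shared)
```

Key concept: list of same reference.
Step by step:
`shared = [2, 2, 1]` → shared = [2, 2, 1]
`lists = [shared, shared, shared]` → lists = [[2, 2, 1], [2, 2, 1], [2, 2, 1]]
`lists[0].append(45)` → shared = [2, 2, 1, 45]; lists = [[2, 2, 1, 45], [2, 2, 1, 45], [2, 2, 1, 45]]
`print(lists[1])` → prints [2, 2, 1, 45]
`print(lists[2])` → prints [2, 2, 1, 45]
`print(shared)` → prints [2, 2, 1, 45]

Answer:
[2, 2, 1, 45]
[2, 2, 1, 45]
[2, 2, 1, 45]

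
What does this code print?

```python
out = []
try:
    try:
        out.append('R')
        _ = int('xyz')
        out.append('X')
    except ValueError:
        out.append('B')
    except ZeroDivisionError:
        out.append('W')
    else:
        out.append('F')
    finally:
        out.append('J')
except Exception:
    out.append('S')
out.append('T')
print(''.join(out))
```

Execution trace: 'R' (inner try body) → 'B' (inner except ValueError) → 'J' (inner finally) → 'T' (after the try/except). Output: RBJT

Answer: RBJT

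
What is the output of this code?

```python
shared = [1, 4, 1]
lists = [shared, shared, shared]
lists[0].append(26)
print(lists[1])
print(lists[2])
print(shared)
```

Key concept: list of same reference.
Step by step:
`shared = [1, 4, 1]` → shared = [1, 4, 1]
`lists = [shared, shared, shared]` → lists = [[1, 4, 1], [1, 4, 1], [1, 4, 1]]
`lists[0].append(26)` → shared = [1, 4, 1, 26]; lists = [[1, 4, 1, 26], [1, 4, 1, 26], [1, 4, 1, 26]]
`print(lists[1])` → prints [1, 4, 1, 26]
`print(lists[2])` → prints [1, 4, 1, 26]
`print(shared)` → prints [1, 4, 1, 26]

Answer:
[1, 4, 1, 26]
[1, 4, 1, 26]
[1, 4, 1, 26]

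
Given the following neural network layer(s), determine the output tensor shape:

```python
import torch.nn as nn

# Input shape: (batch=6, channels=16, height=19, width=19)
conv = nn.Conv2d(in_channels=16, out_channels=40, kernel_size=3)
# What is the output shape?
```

Input: (6, 16, 19, 19) -> Output: (6, 40, 17, 17)

Answer: (6, 40, 17, 17)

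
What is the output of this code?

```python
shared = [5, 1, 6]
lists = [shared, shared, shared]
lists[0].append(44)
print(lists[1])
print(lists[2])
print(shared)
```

Key concept: list of same reference.
Step by step:
`shared = [5, 1, 6]` → shared = [5, 1, 6]
`lists = [shared, shared, shared]` → lists = [[5, 1, 6], [5, 1, 6], [5, 1, 6]]
`lists[0].append(44)` → shared = [5, 1, 6, 44]; lists = [[5, 1, 6, 44], [5, 1, 6, 44], [5, 1, 6, 44]]
`print(lists[1])` → prints [5, 1, 6, 44]
`print(lists[2])` → prints [5, 1, 6, 44]
`print(shared)` → prints [5, 1, 6, 44]

Answer:
[5, 1, 6, 44]
[5, 1, 6, 44]
[5, 1, 6, 44]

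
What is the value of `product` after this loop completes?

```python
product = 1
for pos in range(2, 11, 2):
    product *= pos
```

Product of even numbers 2 to 10
`product` takes the values: 1 → 2 → 8 → 48 → 384 → 3840

Answer: 3840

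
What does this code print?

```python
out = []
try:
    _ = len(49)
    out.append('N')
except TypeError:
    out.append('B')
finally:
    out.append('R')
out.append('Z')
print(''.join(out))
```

Execution trace: 'B' (except TypeError) → 'R' (finally) → 'Z' (after the try/except). Output: BRZ

Answer: BRZ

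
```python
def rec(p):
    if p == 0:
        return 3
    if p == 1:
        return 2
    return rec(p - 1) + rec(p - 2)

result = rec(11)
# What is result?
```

Build up from base cases: rec(0)=3, rec(1)=2, rec(2)=5, rec(3)=7, rec(4)=12, rec(5)=19, rec(6)=31, ..., rec(11)=343

Answer: 343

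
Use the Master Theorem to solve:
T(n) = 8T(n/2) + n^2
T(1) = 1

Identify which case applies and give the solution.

a=8, b=2, f(n)=n^2. log_2(8) = 3. Since c=2 < 3, Case 1 applies: T(n) = Θ(n^log_b(a)) = O(n^3).

Answer: O(n^3) - Case 1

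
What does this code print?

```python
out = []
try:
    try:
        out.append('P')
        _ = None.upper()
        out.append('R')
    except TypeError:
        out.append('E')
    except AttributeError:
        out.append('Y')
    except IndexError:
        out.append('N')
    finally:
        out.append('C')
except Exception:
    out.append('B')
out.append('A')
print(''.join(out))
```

Execution trace: 'P' (inner try body) → 'Y' (inner except AttributeError) → 'C' (inner finally) → 'A' (after the try/except). Output: PYCA

Answer: PYCA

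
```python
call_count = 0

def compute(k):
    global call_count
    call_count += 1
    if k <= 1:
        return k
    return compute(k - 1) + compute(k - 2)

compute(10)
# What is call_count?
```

Calls(k) = 1 + Calls(k-1) + Calls(k-2); Calls(0)=Calls(1)=1. For k=10 this gives 177.

Answer: 177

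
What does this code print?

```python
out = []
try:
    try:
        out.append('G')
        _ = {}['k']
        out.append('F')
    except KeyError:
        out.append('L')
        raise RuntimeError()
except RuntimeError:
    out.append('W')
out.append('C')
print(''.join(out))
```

Execution trace: 'G' (inner try body) → 'L' (inner except KeyError) → 'W' (outer except RuntimeError) → 'C' (after the try/except). Output: GLWC

Answer: GLWC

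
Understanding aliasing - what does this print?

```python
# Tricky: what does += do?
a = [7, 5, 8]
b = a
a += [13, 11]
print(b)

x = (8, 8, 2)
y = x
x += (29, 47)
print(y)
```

Key concept: += behavior differs for mutable vs immutable.
Step by step:
`a = [7, 5, 8]` → a = [7, 5, 8]
`b = a` → b = [7, 5, 8] (same object as a)
`a += [13, 11]` → a = [7, 5, 8, 13, 11] (same object as b); b = [7, 5, 8, 13, 11] (same object as a)
`print(b)` → prints [7, 5, 8, 13, 11]
`x = (8, 8, 2)` → x = (8, 8, 2)
`y = x` → y = (8, 8, 2)
`x += (29, 47)` → x = (8, 8, 2, 29, 47)
`print(y)` → prints (8, 8, 2)

Answer:
[7, 5, 8, 13, 11]
(8, 8, 2)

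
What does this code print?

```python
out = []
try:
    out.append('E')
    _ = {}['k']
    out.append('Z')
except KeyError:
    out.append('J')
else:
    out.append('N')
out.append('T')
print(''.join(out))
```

Execution trace: 'E' (try body) → 'J' (except KeyError) → 'T' (after the try/except). Output: EJT

Answer: EJT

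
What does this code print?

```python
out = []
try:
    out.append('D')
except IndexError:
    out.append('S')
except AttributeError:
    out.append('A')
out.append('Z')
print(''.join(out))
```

Execution trace: 'D' (try body, no exception) → 'Z' (after the try/except). Output: DZ

Answer: DZ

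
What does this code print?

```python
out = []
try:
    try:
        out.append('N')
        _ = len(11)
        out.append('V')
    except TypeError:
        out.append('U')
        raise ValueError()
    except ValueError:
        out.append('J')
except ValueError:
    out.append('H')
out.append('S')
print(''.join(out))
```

Execution trace: 'N' (inner try body) → 'U' (inner except TypeError) → 'H' (outer except ValueError) → 'S' (after the try/except). Output: NUHS

Answer: NUHS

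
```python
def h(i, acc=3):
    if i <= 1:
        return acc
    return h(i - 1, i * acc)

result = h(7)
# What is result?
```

Accumulator trace (n, acc): (7, 3) -> (6, 21) -> (5, 126) -> (4, 630) -> (3, 2520) -> (2, 7560) -> (1, 15120) -> return 15120

Answer: 15120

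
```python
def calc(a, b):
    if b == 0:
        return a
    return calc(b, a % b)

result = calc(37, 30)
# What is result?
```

calc(37, 30) -> calc(30, 7) -> calc(7, 2) -> calc(2, 1) -> calc(1, 0) -> 1

Answer: 1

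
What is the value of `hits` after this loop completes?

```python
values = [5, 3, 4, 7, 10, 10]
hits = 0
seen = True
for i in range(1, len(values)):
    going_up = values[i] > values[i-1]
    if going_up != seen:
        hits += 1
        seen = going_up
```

Count direction changes in [5, 3, 4, 7, 10, 10]
`hits` takes the values: 0 → 1 → 2 → 3

Answer: 3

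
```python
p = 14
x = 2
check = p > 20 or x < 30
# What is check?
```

Trace:
`p = 14` → p = 14
`x = 2` → x = 2
`check = p > 20 or x < 30` → check = True
So check = True

Answer: True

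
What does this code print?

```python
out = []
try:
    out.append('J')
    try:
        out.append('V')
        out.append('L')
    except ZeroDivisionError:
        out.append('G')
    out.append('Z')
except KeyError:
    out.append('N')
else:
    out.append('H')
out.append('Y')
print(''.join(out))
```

Execution trace: 'J' (try body) → 'V' (inner try body) → 'L' (inner try body, no exception) → 'Z' (try body, no exception) → 'H' (else) → 'Y' (after the try/except). Output: JVLZHY

Answer: JVLZHY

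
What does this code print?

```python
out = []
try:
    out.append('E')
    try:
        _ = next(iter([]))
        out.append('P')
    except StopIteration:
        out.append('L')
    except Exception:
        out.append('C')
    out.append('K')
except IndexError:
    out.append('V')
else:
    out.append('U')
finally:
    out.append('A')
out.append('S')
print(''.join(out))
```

Execution trace: 'E' (try body) → 'L' (inner except StopIteration) → 'K' (try body, no exception) → 'U' (else) → 'A' (finally) → 'S' (after the try/except). Output: ELKUAS

Answer: ELKUAS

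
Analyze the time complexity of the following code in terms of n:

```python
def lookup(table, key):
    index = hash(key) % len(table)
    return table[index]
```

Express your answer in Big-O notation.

This is Hash table lookup (average case). Time complexity: O(1).

Answer: O(1)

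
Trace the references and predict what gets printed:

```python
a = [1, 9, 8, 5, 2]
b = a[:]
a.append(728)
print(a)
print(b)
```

Key concept: slice [:] creates copy.
Step by step:
`a = [1, 9, 8, 5, 2]` → a = [1, 9, 8, 5, 2]
`b = a[:]` → b = [1, 9, 8, 5, 2]
`a.append(728)` → a = [1, 9, 8, 5, 2, 728]
`print(a)` → prints [1, 9, 8, 5, 2, 728]
`print(b)` → prints [1, 9, 8, 5, 2]

Answer:
[1, 9, 8, 5, 2, 728]
[1, 9, 8, 5, 2]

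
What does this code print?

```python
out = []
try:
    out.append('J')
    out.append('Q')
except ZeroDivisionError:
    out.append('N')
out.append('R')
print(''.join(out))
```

Execution trace: 'J' (try body) → 'Q' (try body, no exception) → 'R' (after the try/except). Output: JQR

Answer: JQR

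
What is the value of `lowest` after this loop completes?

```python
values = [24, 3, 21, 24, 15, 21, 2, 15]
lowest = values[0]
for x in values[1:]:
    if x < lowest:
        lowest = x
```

Minimum of [24, 3, 21, 24, 15, 21, 2, 15]
`lowest` takes the values: 24 → 3 → 2

Answer: 2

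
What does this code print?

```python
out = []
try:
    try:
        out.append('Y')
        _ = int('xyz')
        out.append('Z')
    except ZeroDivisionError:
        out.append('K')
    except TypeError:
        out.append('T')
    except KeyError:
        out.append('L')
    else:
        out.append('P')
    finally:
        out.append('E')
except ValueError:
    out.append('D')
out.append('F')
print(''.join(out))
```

Execution trace: 'Y' (try body) → 'E' (finally) → 'D' (outer except ValueError) → 'F' (after the try/except). Output: YEDF

Answer: YEDF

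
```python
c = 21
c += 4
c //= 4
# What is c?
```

Trace:
`c = 21` → c = 21
`c += 4` → c = 25
`c //= 4` → c = 6
So c = 6

Answer: 6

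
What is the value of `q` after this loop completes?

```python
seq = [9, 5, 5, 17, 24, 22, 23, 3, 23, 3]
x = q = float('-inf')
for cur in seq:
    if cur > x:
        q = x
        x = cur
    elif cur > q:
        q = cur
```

Second largest (with repeats) in [9, 5, 5, 17, 24, 22, 23, 3, 23, 3]
`q` takes the values: -inf → 5 → 9 → 17 → 22 → 23

Answer: 23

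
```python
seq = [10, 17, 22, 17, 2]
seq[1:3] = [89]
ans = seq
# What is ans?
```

Trace:
`seq = [10, 17, 22, 17, 2]` → seq = [10, 17, 22, 17, 2]
`seq[1:3] = [89]` → seq = [10, 89, 17, 2]
`ans = seq` → ans = [10, 89, 17, 2]
So ans = [10, 89, 17, 2]

Answer: [10, 89, 17, 2]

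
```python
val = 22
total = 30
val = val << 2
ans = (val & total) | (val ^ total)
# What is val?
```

Trace:
`val = 22` → val = 22
`total = 30` → total = 30
`val = val << 2` → val = 88
`ans = (val & total) | (val ^ total)` → ans = 94
So val = 88

Answer: 88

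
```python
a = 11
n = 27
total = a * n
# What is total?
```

Trace:
`a = 11` → a = 11
`n = 27` → n = 27
`total = a * n` → total = 297
So total = 297

Answer: 297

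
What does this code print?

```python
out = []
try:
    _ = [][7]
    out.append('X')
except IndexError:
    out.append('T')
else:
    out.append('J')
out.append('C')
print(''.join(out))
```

Execution trace: 'T' (except IndexError) → 'C' (after the try/except). Output: TC

Answer: TC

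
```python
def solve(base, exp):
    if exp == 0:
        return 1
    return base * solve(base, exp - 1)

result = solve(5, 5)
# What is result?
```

solve(5, 5) = 5 * 5 * 5 * 5 * 5 = 3125

Answer: 3125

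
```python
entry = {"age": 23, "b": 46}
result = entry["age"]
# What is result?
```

Trace:
`entry = {"age": 23, "b": 46}` → entry = {'age': 23, 'b': 46}
`result = entry["age"]` → result = 23
So result = 23

Answer: 23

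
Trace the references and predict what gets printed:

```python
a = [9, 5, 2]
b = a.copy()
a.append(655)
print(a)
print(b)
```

Key concept: list.copy() creates independent copy.
Step by step:
`a = [9, 5, 2]` → a = [9, 5, 2]
`b = a.copy()` → b = [9, 5, 2]
`a.append(655)` → a = [9, 5, 2, 655]
`print(a)` → prints [9, 5, 2, 655]
`print(b)` → prints [9, 5, 2]

Answer:
[9, 5, 2, 655]
[9, 5, 2]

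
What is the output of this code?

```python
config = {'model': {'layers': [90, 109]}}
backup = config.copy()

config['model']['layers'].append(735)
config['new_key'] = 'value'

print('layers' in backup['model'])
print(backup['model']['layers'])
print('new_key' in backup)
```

Key concept: shallow copy gotcha with nested dict.
Step by step:
`config = {'model': {'layers': [90, 109]}}` → config = {'model': {'layers': [90, 109]}}
`backup = config.copy()` → backup = {'model': {'layers': [90, 109]}}
`config['model']['layers'].append(735)` → config = {'model': {'layers': [90, 109, 735]}}; backup = {'model': {'layers': [90, 109, 735]}}
`config['new_key'] = 'value'` → config = {'model': {'layers': [90, 109, 735]}, 'new_key': 'value'}
`print('layers' in backup['model'])` → prints True
`print(backup['model']['layers'])` → prints [90, 109, 735]
`print('new_key' in backup)` → prints False

Answer:
True
[90, 109, 735]
False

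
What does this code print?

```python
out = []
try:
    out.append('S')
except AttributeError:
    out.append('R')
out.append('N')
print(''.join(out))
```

Execution trace: 'S' (try body, no exception) → 'N' (after the try/except). Output: SN

Answer: SN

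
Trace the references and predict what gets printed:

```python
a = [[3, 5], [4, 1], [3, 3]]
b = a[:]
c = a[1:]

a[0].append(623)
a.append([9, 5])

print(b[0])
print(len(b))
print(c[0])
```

Key concept: slice with nested mutation.
Step by step:
`a = [[3, 5], [4, 1], [3, 3]]` → a = [[3, 5], [4, 1], [3, 3]]
`b = a[:]` → b = [[3, 5], [4, 1], [3, 3]]
`c = a[1:]` → c = [[4, 1], [3, 3]]
`a[0].append(623)` → a = [[3, 5, 623], [4, 1], [3, 3]]; b = [[3, 5, 623], [4, 1], [3, 3]]
`a.append([9, 5])` → a = [[3, 5, 623], [4, 1], [3, 3], [9, 5]]
`print(b[0])` → prints [3, 5, 623]
`print(len(b))` → prints 3
`print(c[0])` → prints [4, 1]

Answer:
[3, 5, 623]
3
[4, 1]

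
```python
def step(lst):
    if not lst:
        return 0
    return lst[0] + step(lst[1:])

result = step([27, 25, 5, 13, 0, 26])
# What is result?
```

27 + 25 + 5 + 13 + 0 + 26 + 0 = 96

Answer: 96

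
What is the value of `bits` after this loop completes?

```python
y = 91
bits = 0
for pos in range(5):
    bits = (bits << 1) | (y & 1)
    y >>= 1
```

Reverse lowest 5 bits of 91
`bits` takes the values: 0 → 1 → 3 → 6 → 13 → 27

Answer: 27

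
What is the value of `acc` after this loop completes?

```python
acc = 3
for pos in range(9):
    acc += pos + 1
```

Start at 3, add 1 to 9 = 48
`acc` takes the values: 3 → 4 → 6 → 9 → 13 → 18 → 24 → 31 → 39 → 48

Answer: 48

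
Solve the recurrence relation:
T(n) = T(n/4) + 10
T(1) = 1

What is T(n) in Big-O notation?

Each step divides n by 4 and adds 10. After log_4(n) steps we reach T(1)=1. So T(n) = 10·log_4(n) + 1 = O(log n).

Answer: O(log n)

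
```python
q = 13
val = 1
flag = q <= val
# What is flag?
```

Trace:
`q = 13` → q = 13
`val = 1` → val = 1
`flag = q <= val` → flag = False
So flag = False

Answer: False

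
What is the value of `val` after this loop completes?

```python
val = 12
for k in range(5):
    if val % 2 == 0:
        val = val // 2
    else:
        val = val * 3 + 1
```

Collatz-style transformation from 12
`val` takes the values: 12 → 6 → 3 → 10 → 5 → 16

Answer: 16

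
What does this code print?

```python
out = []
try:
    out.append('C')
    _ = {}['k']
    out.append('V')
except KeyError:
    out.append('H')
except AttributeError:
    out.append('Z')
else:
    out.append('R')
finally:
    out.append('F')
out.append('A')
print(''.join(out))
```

Execution trace: 'C' (try body) → 'H' (except KeyError) → 'F' (finally) → 'A' (after the try/except). Output: CHFA

Answer: CHFA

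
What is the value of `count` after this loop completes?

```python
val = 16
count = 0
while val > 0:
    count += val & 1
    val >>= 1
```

Count set bits in 16 (binary: 0b10000)
`count` takes the values: 0 → 1

Answer: 1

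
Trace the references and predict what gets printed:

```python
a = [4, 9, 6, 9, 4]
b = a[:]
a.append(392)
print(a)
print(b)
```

Key concept: slice [:] creates copy.
Step by step:
`a = [4, 9, 6, 9, 4]` → a = [4, 9, 6, 9, 4]
`b = a[:]` → b = [4, 9, 6, 9, 4]
`a.append(392)` → a = [4, 9, 6, 9, 4, 392]
`print(a)` → prints [4, 9, 6, 9, 4, 392]
`print(b)` → prints [4, 9, 6, 9, 4]

Answer:
[4, 9, 6, 9, 4, 392]
[4, 9, 6, 9, 4]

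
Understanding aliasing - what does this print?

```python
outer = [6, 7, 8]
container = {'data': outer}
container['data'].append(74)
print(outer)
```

Key concept: dict holds reference to list.
Step by step:
`outer = [6, 7, 8]` → outer = [6, 7, 8]
`container = {'data': outer}` → container = {'data': [6, 7, 8]}
`container['data'].append(74)` → outer = [6, 7, 8, 74]; container = {'data': [6, 7, 8, 74]}
`print(outer)` → prints [6, 7, 8, 74]

Answer: [6, 7, 8, 74]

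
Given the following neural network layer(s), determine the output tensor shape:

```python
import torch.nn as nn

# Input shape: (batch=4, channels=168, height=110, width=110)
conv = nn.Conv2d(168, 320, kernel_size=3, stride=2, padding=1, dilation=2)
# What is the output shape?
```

Input: (4, 168, 110, 110) -> Output: (4, 320, 54, 54)

Answer: (4, 320, 54, 54)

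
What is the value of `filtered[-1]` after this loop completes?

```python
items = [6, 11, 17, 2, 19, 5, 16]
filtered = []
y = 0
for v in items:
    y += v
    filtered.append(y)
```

Cumulative sum ends at 76
`filtered` takes the values: [] → [6] → [6, 17] → [6, 17, 34] → [6, 17, 34, 36] → [6, 17, 34, 36, 55] → [6, 17, 34, 36, 55, 60] → [6, 17, 34, 36, 55, 60, 76]
So `filtered[-1]` = 76

Answer: 76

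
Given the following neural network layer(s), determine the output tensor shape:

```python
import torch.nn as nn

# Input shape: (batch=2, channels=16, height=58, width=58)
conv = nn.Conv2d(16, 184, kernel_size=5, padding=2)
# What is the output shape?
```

Input: (2, 16, 58, 58) -> Output: (2, 184, 58, 58)

Answer: (2, 184, 58, 58)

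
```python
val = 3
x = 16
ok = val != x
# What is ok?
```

Trace:
`val = 3` → val = 3
`x = 16` → x = 16
`ok = val != x` → ok = True
So ok = True

Answer: True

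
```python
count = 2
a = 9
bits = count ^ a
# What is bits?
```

Trace:
`count = 2` → count = 2
`a = 9` → a = 9
`bits = count ^ a` → bits = 11
So bits = 11

Answer: 11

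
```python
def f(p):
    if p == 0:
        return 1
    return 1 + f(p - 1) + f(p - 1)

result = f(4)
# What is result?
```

f(p) = 1 + 2·f(p-1), f(0)=1. Closed form: (1+1)·2^4 - 1 = 31.

Answer: 31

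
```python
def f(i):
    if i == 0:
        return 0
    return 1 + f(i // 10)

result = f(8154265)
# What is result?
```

Count of digits of 8154265: 7

Answer: 7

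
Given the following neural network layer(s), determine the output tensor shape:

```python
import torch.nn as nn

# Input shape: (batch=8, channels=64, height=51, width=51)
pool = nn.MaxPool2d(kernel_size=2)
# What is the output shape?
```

Input: (8, 64, 51, 51) -> Output: (8, 64, 25, 25)

Answer: (8, 64, 25, 25)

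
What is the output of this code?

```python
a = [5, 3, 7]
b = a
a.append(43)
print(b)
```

Key concept: basic list aliasing.
Step by step:
`a = [5, 3, 7]` → a = [5, 3, 7]
`b = a` → b = [5, 3, 7] (same object as a)
`a.append(43)` → a = [5, 3, 7, 43] (same object as b); b = [5, 3, 7, 43] (same object as a)
`print(b)` → prints [5, 3, 7, 43]

Answer: [5, 3, 7, 43]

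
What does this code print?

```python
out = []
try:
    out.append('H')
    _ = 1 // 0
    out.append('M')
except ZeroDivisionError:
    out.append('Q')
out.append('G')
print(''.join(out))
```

Execution trace: 'H' (try body) → 'Q' (except ZeroDivisionError) → 'G' (after the try/except). Output: HQG

Answer: HQG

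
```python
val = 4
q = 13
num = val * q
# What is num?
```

Trace:
`val = 4` → val = 4
`q = 13` → q = 13
`num = val * q` → num = 52
So num = 52

Answer: 52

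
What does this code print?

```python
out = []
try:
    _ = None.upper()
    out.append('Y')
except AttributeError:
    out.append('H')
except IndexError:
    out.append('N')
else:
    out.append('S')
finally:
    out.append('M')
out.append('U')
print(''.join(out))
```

Execution trace: 'H' (except AttributeError) → 'M' (finally) → 'U' (after the try/except). Output: HMU

Answer: HMU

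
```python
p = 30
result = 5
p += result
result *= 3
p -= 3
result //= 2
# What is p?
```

Trace:
`p = 30` → p = 30
`result = 5` → result = 5
`p += result` → p = 35
`result *= 3` → result = 15
`p -= 3` → p = 32
`result //= 2` → result = 7
So p = 32

Answer: 32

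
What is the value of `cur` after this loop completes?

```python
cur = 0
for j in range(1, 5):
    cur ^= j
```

XOR of 1 to 4
`cur` takes the values: 0 → 1 → 3 → 0 → 4

Answer: 4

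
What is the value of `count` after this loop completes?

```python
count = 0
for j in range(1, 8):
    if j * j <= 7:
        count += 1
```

Count numbers where j² ≤ 7
`count` takes the values: 0 → 1 → 2

Answer: 2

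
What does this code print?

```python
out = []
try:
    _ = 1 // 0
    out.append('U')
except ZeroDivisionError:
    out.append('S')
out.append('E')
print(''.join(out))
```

Execution trace: 'S' (except ZeroDivisionError) → 'E' (after the try/except). Output: SE

Answer: SE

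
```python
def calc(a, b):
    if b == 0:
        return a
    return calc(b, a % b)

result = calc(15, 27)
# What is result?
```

calc(15, 27) -> calc(27, 15) -> calc(15, 12) -> calc(12, 3) -> calc(3, 0) -> 3

Answer: 3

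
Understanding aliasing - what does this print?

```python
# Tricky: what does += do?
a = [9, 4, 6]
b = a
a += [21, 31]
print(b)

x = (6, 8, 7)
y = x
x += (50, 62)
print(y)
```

Key concept: += behavior differs for mutable vs immutable.
Step by step:
`a = [9, 4, 6]` → a = [9, 4, 6]
`b = a` → b = [9, 4, 6] (same object as a)
`a += [21, 31]` → a = [9, 4, 6, 21, 31] (same object as b); b = [9, 4, 6, 21, 31] (same object as a)
`print(b)` → prints [9, 4, 6, 21, 31]
`x = (6, 8, 7)` → x = (6, 8, 7)
`y = x` → y = (6, 8, 7)
`x += (50, 62)` → x = (6, 8, 7, 50, 62)
`print(y)` → prints (6, 8, 7)

Answer:
[9, 4, 6, 21, 31]
(6, 8, 7)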